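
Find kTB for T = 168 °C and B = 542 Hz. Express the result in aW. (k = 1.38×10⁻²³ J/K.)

3.30 aW

T = 168 °C + 273.15 = 441.15 K
P_n = kTB = 1.38×10⁻²³ × 441.15 × 5.42×10² = 3.30×10⁻¹⁸ W = 3.30 aW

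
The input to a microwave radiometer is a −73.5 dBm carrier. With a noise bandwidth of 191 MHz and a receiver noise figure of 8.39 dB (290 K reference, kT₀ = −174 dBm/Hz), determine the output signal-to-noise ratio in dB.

Noise floor: N = −174 + 10 log₁₀(B) + NF
10 log₁₀(1.91×10⁸) = 82.81 dB
N = −174 + 82.81 + 8.39 = −82.80 dBm
SNR = P_sig − N = −73.5 − (−82.80) = 9.30 dB → 9.3 dB

9.3 dB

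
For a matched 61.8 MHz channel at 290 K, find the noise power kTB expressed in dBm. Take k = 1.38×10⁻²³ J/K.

−96.1 dBm

P_n = kTB = 1.38×10⁻²³ × 290 × 6.18×10⁷ = 2.47×10⁻¹³ W
In dBm: 10 log₁₀(2.47×10⁻¹³ / 10⁻³) = −96.1 dBm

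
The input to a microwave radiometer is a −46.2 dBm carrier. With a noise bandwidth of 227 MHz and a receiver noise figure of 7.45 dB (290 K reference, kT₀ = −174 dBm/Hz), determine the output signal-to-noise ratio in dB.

36.8 dB

Noise floor: N = −174 + 10 log₁₀(B) + NF
10 log₁₀(2.27×10⁸) = 83.56 dB
N = −174 + 83.56 + 7.45 = −82.99 dBm
SNR = P_sig − N = −46.2 − (−82.99) = 36.79 dB → 36.8 dB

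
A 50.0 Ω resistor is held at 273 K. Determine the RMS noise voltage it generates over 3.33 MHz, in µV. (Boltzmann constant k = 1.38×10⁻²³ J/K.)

V_n = √(4kTRB)
4kTRB = 4 × 1.38×10⁻²³ × 273 × 5.00×10¹ × 3.33×10⁶ = 2.51×10⁻¹² V²
V_n = √(2.51×10⁻¹²) = 1.58×10⁻⁶ V = 1.58 µV

1.58 µV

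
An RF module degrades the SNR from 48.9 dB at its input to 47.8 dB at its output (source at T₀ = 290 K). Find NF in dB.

1.1 dB

NF (dB) = SNR_in(dB) − SNR_out(dB) when the source is at T₀
NF = 48.9 − 47.8 = 1.1 dB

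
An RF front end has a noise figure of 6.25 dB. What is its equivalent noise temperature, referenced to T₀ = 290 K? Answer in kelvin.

933 K

F = 10^(6.25/10) = 4.21697
T_e = (F − 1)·T₀ = (4.21697 − 1) × 290 = 933 K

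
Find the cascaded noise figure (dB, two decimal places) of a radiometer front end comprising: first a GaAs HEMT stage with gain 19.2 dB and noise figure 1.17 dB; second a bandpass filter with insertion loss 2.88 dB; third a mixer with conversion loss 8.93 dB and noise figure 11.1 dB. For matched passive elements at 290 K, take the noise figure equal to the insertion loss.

2.04 dB

Convert to linear (a loss of L dB is a gain of −L dB): F_i = 10^(NF_i/10), G_i = 10^(G_i,dB/10)
  Stage 1: F_1 = 10^(1.17/10) = 1.309, G_1 = 10^(19.2/10) = 83.18
  Stage 2: F_2 = 10^(2.88/10) = 1.941, G_2 = 10^(−2.88/10) = 0.5152
  Stage 3: F_3 = 10^(11.1/10) = 12.88, G_3 = 10^(−8.93/10) = 0.1279
Friis cascade:
  F = 1.309 + (1.941 − 1)/83.18 + (12.88 − 1)/42.85 = 1.598
NF = 10 log₁₀(1.598) = 2.04 dB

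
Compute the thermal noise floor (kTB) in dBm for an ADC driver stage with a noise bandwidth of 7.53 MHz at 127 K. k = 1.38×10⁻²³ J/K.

P_n = kTB = 1.38×10⁻²³ × 127 × 7.53×10⁶ = 1.32×10⁻¹⁴ W
In dBm: 10 log₁₀(1.32×10⁻¹⁴ / 10⁻³) = −108.8 dBm

−108.8 dBm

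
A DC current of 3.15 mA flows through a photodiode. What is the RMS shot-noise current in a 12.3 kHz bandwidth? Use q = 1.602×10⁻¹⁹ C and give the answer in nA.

I_n = √(2qI·B)
2qI·B = 2 × 1.602×10⁻¹⁹ × 3.15×10⁻³ × 1.23×10⁴ = 1.24×10⁻¹⁷ A²
I_n = √(1.24×10⁻¹⁷) = 3.52×10⁻⁹ A = 3.52 nA

3.52 nA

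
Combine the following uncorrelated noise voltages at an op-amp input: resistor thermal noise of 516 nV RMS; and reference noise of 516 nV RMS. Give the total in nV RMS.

Uncorrelated sources add in power (mean-square): V_tot = √(ΣV_i²)
V_tot = √[(5.16×10⁻⁷)² + (5.16×10⁻⁷)²] = 7.30×10⁻⁷ V = 730 nV

730 nV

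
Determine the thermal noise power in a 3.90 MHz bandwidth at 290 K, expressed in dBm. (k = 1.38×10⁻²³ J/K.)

−108.1 dBm

P_n = kTB = 1.38×10⁻²³ × 290 × 3.90×10⁶ = 1.56×10⁻¹⁴ W
In dBm: 10 log₁₀(1.56×10⁻¹⁴ / 10⁻³) = −108.1 dBm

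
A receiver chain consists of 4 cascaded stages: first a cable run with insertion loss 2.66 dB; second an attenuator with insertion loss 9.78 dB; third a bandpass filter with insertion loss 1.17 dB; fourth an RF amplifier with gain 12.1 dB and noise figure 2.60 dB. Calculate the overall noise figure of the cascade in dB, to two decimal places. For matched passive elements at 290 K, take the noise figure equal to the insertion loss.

Convert to linear (a loss of L dB is a gain of −L dB): F_i = 10^(NF_i/10), G_i = 10^(G_i,dB/10)
  Stage 1: F_1 = 10^(2.66/10) = 1.845, G_1 = 10^(−2.66/10) = 0.5420
  Stage 2: F_2 = 10^(9.78/10) = 9.506, G_2 = 10^(−9.78/10) = 0.1052
  Stage 3: F_3 = 10^(1.17/10) = 1.309, G_3 = 10^(−1.17/10) = 0.7638
  Stage 4: F_4 = 10^(2.60/10) = 1.820, G_4 = 10^(12.1/10) = 16.22
Friis cascade:
  F = 1.845 + (9.506 − 1)/0.5420 + (1.309 − 1)/0.05702 + (1.820 − 1)/0.04355 = 41.78
NF = 10 log₁₀(41.78) = 16.21 dB

16.21 dB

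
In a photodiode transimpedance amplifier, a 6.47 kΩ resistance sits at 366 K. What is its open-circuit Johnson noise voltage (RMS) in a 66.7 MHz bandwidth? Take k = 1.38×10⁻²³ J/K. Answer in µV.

V_n = √(4kTRB)
4kTRB = 4 × 1.38×10⁻²³ × 366 × 6.47×10³ × 6.67×10⁷ = 8.72×10⁻⁹ V²
V_n = √(8.72×10⁻⁹) = 9.34×10⁻⁵ V = 93.4 µV

93.4 µV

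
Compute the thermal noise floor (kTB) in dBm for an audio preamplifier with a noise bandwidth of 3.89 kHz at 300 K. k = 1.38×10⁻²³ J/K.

P_n = kTB = 1.38×10⁻²³ × 300 × 3.89×10³ = 1.61×10⁻¹⁷ W
In dBm: 10 log₁₀(1.61×10⁻¹⁷ / 10⁻³) = −137.9 dBm

−137.9 dBm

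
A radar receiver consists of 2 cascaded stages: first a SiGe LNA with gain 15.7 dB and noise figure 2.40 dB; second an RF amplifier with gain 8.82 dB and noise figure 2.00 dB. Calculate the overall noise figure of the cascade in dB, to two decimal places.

Convert to linear (a loss of L dB is a gain of −L dB): F_i = 10^(NF_i/10), G_i = 10^(G_i,dB/10)
  Stage 1: F_1 = 10^(2.40/10) = 1.738, G_1 = 10^(15.7/10) = 37.15
  Stage 2: F_2 = 10^(2.00/10) = 1.585, G_2 = 10^(8.82/10) = 7.621
Friis cascade:
  F = 1.738 + (1.585 − 1)/37.15 = 1.754
NF = 10 log₁₀(1.754) = 2.44 dB

2.44 dB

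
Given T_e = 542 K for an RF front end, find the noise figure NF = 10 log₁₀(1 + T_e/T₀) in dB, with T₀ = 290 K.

F = 1 + T_e/T₀ = 1 + 542/290 = 2.86897
NF = 10 log₁₀(2.86897) = 4.58 dB

4.58 dB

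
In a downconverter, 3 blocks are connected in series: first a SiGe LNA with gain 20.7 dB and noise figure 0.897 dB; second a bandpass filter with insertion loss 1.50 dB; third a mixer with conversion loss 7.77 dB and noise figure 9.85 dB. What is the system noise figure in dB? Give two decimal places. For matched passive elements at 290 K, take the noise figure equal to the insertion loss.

Convert to linear (a loss of L dB is a gain of −L dB): F_i = 10^(NF_i/10), G_i = 10^(G_i,dB/10)
  Stage 1: F_1 = 10^(0.897/10) = 1.229, G_1 = 10^(20.7/10) = 117.5
  Stage 2: F_2 = 10^(1.50/10) = 1.413, G_2 = 10^(−1.50/10) = 0.7079
  Stage 3: F_3 = 10^(9.85/10) = 9.661, G_3 = 10^(−7.77/10) = 0.1671
Friis cascade:
  F = 1.229 + (1.413 − 1)/117.5 + (9.661 − 1)/83.18 = 1.337
NF = 10 log₁₀(1.337) = 1.26 dB

1.26 dB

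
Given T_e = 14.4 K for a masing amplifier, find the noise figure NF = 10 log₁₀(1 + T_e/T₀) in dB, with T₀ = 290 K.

F = 1 + T_e/T₀ = 1 + 14.4/290 = 1.04966
NF = 10 log₁₀(1.04966) = 0.210 dB

0.210 dB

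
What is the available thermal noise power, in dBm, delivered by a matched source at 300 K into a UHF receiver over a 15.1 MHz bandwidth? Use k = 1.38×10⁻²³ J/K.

P_n = kTB = 1.38×10⁻²³ × 300 × 1.51×10⁷ = 6.25×10⁻¹⁴ W
In dBm: 10 log₁₀(6.25×10⁻¹⁴ / 10⁻³) = −102.0 dBm

−102.0 dBm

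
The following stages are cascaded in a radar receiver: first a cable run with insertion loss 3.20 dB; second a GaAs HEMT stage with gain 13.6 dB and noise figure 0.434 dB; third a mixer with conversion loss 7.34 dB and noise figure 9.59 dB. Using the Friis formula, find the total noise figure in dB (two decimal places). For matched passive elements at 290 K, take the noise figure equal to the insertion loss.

Convert to linear (a loss of L dB is a gain of −L dB): F_i = 10^(NF_i/10), G_i = 10^(G_i,dB/10)
  Stage 1: F_1 = 10^(3.20/10) = 2.089, G_1 = 10^(−3.20/10) = 0.4786
  Stage 2: F_2 = 10^(0.434/10) = 1.105, G_2 = 10^(13.6/10) = 22.91
  Stage 3: F_3 = 10^(9.59/10) = 9.099, G_3 = 10^(−7.34/10) = 0.1845
Friis cascade:
  F = 2.089 + (1.105 − 1)/0.4786 + (9.099 − 1)/10.96 = 3.048
NF = 10 log₁₀(3.048) = 4.84 dB

4.84 dB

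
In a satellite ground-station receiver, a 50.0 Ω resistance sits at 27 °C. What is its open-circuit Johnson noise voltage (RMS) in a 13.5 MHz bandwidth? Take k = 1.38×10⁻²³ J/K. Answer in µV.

T = 27 °C + 273.15 = 300.15 K
V_n = √(4kTRB)
4kTRB = 4 × 1.38×10⁻²³ × 300.15 × 5.00×10¹ × 1.35×10⁷ = 1.12×10⁻¹¹ V²
V_n = √(1.12×10⁻¹¹) = 3.34×10⁻⁶ V = 3.34 µV

3.34 µV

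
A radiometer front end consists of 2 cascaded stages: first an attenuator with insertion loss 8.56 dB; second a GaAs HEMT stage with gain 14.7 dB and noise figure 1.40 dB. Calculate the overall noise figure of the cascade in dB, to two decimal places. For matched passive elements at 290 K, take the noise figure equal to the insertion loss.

Convert to linear (a loss of L dB is a gain of −L dB): F_i = 10^(NF_i/10), G_i = 10^(G_i,dB/10)
  Stage 1: F_1 = 10^(8.56/10) = 7.178, G_1 = 10^(−8.56/10) = 0.1393
  Stage 2: F_2 = 10^(1.40/10) = 1.380, G_2 = 10^(14.7/10) = 29.51
Friis cascade:
  F = 7.178 + (1.380 − 1)/0.1393 = 9.908
NF = 10 log₁₀(9.908) = 9.96 dB

9.96 dB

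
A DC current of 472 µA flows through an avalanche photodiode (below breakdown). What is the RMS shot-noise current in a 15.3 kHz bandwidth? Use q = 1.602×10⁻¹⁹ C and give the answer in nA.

1.52 nA

I_n = √(2qI·B)
2qI·B = 2 × 1.602×10⁻¹⁹ × 4.72×10⁻⁴ × 1.53×10⁴ = 2.31×10⁻¹⁸ A²
I_n = √(2.31×10⁻¹⁸) = 1.52×10⁻⁹ A = 1.52 nA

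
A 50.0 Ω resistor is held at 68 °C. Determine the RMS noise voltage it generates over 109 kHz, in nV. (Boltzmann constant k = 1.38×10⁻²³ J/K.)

320 nV

T = 68 °C + 273.15 = 341.15 K
V_n = √(4kTRB)
4kTRB = 4 × 1.38×10⁻²³ × 341.15 × 5.00×10¹ × 1.09×10⁵ = 1.03×10⁻¹³ V²
V_n = √(1.03×10⁻¹³) = 3.20×10⁻⁷ V = 320 nV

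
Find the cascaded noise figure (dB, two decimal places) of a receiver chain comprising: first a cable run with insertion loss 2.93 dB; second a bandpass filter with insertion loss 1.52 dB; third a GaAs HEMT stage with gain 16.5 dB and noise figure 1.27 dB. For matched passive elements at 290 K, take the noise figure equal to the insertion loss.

Convert to linear (a loss of L dB is a gain of −L dB): F_i = 10^(NF_i/10), G_i = 10^(G_i,dB/10)
  Stage 1: F_1 = 10^(2.93/10) = 1.963, G_1 = 10^(−2.93/10) = 0.5093
  Stage 2: F_2 = 10^(1.52/10) = 1.419, G_2 = 10^(−1.52/10) = 0.7047
  Stage 3: F_3 = 10^(1.27/10) = 1.340, G_3 = 10^(16.5/10) = 44.67
Friis cascade:
  F = 1.963 + (1.419 − 1)/0.5093 + (1.340 − 1)/0.3589 = 3.733
NF = 10 log₁₀(3.733) = 5.72 dB

5.72 dB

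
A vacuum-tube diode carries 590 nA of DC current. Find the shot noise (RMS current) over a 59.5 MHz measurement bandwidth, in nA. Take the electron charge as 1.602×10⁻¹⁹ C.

I_n = √(2qI·B)
2qI·B = 2 × 1.602×10⁻¹⁹ × 5.90×10⁻⁷ × 5.95×10⁷ = 1.12×10⁻¹⁷ A²
I_n = √(1.12×10⁻¹⁷) = 3.35×10⁻⁹ A = 3.35 nA

3.35 nA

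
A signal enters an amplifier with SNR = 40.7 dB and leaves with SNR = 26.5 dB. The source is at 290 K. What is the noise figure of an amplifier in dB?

14.2 dB

NF (dB) = SNR_in(dB) − SNR_out(dB) when the source is at T₀
NF = 40.7 − 26.5 = 14.2 dB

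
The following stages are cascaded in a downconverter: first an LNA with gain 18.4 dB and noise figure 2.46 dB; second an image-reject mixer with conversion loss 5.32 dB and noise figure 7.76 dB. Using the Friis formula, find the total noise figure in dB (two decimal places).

2.63 dB

Convert to linear (a loss of L dB is a gain of −L dB): F_i = 10^(NF_i/10), G_i = 10^(G_i,dB/10)
  Stage 1: F_1 = 10^(2.46/10) = 1.762, G_1 = 10^(18.4/10) = 69.18
  Stage 2: F_2 = 10^(7.76/10) = 5.970, G_2 = 10^(−5.32/10) = 0.2938
Friis cascade:
  F = 1.762 + (5.970 − 1)/69.18 = 1.834
NF = 10 log₁₀(1.834) = 2.63 dB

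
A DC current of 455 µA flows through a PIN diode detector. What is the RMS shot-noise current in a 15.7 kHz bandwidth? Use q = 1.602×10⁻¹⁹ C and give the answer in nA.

I_n = √(2qI·B)
2qI·B = 2 × 1.602×10⁻¹⁹ × 4.55×10⁻⁴ × 1.57×10⁴ = 2.29×10⁻¹⁸ A²
I_n = √(2.29×10⁻¹⁸) = 1.51×10⁻⁹ A = 1.51 nA

1.51 nA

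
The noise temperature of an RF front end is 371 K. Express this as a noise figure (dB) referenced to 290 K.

F = 1 + T_e/T₀ = 1 + 371/290 = 2.27931
NF = 10 log₁₀(2.27931) = 3.58 dB

3.58 dB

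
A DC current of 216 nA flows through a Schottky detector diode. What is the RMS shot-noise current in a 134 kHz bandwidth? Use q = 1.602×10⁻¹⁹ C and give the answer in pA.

I_n = √(2qI·B)
2qI·B = 2 × 1.602×10⁻¹⁹ × 2.16×10⁻⁷ × 1.34×10⁵ = 9.27×10⁻²¹ A²
I_n = √(9.27×10⁻²¹) = 9.63×10⁻¹¹ A = 96.3 pA

96.3 pA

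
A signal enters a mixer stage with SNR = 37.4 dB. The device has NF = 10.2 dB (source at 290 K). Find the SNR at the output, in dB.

27.2 dB

By definition F = SNR_in/SNR_out, so in dB: SNR_out = SNR_in − NF
SNR_out = 37.4 − 10.2 = 27.2 dB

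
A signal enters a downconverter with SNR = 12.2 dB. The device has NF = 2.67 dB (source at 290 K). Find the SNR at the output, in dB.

9.53 dB

By definition F = SNR_in/SNR_out, so in dB: SNR_out = SNR_in − NF
SNR_out = 12.2 − 2.67 = 9.53 dB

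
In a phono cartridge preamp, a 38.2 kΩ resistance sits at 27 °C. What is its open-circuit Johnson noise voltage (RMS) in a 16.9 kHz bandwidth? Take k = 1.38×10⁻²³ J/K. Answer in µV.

T = 27 °C + 273.15 = 300.15 K
V_n = √(4kTRB)
4kTRB = 4 × 1.38×10⁻²³ × 300.15 × 3.82×10⁴ × 1.69×10⁴ = 1.07×10⁻¹¹ V²
V_n = √(1.07×10⁻¹¹) = 3.27×10⁻⁶ V = 3.27 µV

3.27 µV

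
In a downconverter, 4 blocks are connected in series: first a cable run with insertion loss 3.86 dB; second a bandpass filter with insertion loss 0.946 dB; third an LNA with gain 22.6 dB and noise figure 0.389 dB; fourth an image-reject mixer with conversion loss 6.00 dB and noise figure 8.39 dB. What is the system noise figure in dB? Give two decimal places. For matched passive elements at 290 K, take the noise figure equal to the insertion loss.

5.32 dB

Convert to linear (a loss of L dB is a gain of −L dB): F_i = 10^(NF_i/10), G_i = 10^(G_i,dB/10)
  Stage 1: F_1 = 10^(3.86/10) = 2.432, G_1 = 10^(−3.86/10) = 0.4111
  Stage 2: F_2 = 10^(0.946/10) = 1.243, G_2 = 10^(−0.946/10) = 0.8043
  Stage 3: F_3 = 10^(0.389/10) = 1.094, G_3 = 10^(22.6/10) = 182.0
  Stage 4: F_4 = 10^(8.39/10) = 6.902, G_4 = 10^(−6.00/10) = 0.2512
Friis cascade:
  F = 2.432 + (1.243 − 1)/0.4111 + (1.094 − 1)/0.3307 + (6.902 − 1)/60.17 = 3.406
NF = 10 log₁₀(3.406) = 5.32 dB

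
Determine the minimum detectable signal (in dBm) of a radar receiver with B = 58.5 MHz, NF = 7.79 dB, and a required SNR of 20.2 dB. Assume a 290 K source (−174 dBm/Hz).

−68.3 dBm

Sensitivity = −174 + 10 log₁₀(B) + NF + SNR_min
= −174 + 77.67 + 7.79 + 20.2
= −68.34 dBm → −68.3 dBm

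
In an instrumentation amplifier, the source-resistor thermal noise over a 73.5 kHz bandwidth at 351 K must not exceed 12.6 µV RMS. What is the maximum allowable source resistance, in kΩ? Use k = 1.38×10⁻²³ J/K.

Johnson–Nyquist: V_n = √(4kTRB) ⇒ R = V_n² / (4kTB)
4kTB = 4 × 1.38×10⁻²³ × 351 × 7.35×10⁴ = 1.42×10⁻¹⁵
R = (1.26×10⁻⁵)² / 1.42×10⁻¹⁵ = 1.11×10⁵ Ω = 111 kΩ

111 kΩ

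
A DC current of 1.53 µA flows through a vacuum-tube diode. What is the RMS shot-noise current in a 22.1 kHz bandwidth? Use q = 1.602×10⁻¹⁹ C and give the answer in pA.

104 pA

I_n = √(2qI·B)
2qI·B = 2 × 1.602×10⁻¹⁹ × 1.53×10⁻⁶ × 2.21×10⁴ = 1.08×10⁻²⁰ A²
I_n = √(1.08×10⁻²⁰) = 1.04×10⁻¹⁰ A = 104 pA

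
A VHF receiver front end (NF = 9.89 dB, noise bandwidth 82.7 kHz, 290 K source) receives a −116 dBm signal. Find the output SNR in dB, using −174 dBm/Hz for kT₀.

Noise floor: N = −174 + 10 log₁₀(B) + NF
10 log₁₀(8.27×10⁴) = 49.18 dB
N = −174 + 49.18 + 9.89 = −114.93 dBm
SNR = P_sig − N = −116 − (−114.93) = −1.07 dB → −1.1 dB

−1.1 dB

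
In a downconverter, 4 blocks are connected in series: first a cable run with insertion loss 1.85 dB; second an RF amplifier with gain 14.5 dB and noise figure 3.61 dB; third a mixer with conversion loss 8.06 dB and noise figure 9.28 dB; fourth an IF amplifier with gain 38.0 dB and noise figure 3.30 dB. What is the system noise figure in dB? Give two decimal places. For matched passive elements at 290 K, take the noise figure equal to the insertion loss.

6.35 dB

Convert to linear (a loss of L dB is a gain of −L dB): F_i = 10^(NF_i/10), G_i = 10^(G_i,dB/10)
  Stage 1: F_1 = 10^(1.85/10) = 1.531, G_1 = 10^(−1.85/10) = 0.6531
  Stage 2: F_2 = 10^(3.61/10) = 2.296, G_2 = 10^(14.5/10) = 28.18
  Stage 3: F_3 = 10^(9.28/10) = 8.472, G_3 = 10^(−8.06/10) = 0.1563
  Stage 4: F_4 = 10^(3.30/10) = 2.138, G_4 = 10^(38.0/10) = 6310
Friis cascade:
  F = 1.531 + (2.296 − 1)/0.6531 + (8.472 − 1)/18.41 + (2.138 − 1)/2.877 = 4.317
NF = 10 log₁₀(4.317) = 6.35 dB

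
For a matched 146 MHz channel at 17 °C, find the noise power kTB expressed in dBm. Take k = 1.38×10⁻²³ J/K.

−92.3 dBm

T = 17 °C + 273.15 = 290.15 K
P_n = kTB = 1.38×10⁻²³ × 290.15 × 1.46×10⁸ = 5.85×10⁻¹³ W
In dBm: 10 log₁₀(5.85×10⁻¹³ / 10⁻³) = −92.3 dBm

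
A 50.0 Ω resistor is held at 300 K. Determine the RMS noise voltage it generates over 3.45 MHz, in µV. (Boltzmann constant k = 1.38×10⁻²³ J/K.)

V_n = √(4kTRB)
4kTRB = 4 × 1.38×10⁻²³ × 300 × 5.00×10¹ × 3.45×10⁶ = 2.86×10⁻¹² V²
V_n = √(2.86×10⁻¹²) = 1.69×10⁻⁶ V = 1.69 µV

1.69 µV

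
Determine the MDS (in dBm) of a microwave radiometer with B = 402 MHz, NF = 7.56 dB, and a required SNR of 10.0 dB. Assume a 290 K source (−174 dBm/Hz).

−70.4 dBm

Sensitivity = −174 + 10 log₁₀(B) + NF + SNR_min
= −174 + 86.04 + 7.56 + 10.0
= −70.40 dBm → −70.4 dBm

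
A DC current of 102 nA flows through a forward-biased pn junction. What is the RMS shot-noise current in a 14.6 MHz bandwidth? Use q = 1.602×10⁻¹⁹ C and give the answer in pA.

I_n = √(2qI·B)
2qI·B = 2 × 1.602×10⁻¹⁹ × 1.02×10⁻⁷ × 1.46×10⁷ = 4.77×10⁻¹⁹ A²
I_n = √(4.77×10⁻¹⁹) = 6.91×10⁻¹⁰ A = 691 pA

691 pA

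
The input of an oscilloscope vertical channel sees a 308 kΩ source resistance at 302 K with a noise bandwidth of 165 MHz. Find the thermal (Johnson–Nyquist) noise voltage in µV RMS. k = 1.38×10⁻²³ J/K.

920 µV

V_n = √(4kTRB)
4kTRB = 4 × 1.38×10⁻²³ × 302 × 3.08×10⁵ × 1.65×10⁸ = 8.47×10⁻⁷ V²
V_n = √(8.47×10⁻⁷) = 9.20×10⁻⁴ V = 920 µV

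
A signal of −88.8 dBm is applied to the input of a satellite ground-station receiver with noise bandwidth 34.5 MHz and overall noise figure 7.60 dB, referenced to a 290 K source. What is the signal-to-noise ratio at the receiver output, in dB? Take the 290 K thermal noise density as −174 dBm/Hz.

Noise floor: N = −174 + 10 log₁₀(B) + NF
10 log₁₀(3.45×10⁷) = 75.38 dB
N = −174 + 75.38 + 7.60 = −91.02 dBm
SNR = P_sig − N = −88.8 − (−91.02) = 2.22 dB → 2.2 dB

2.2 dB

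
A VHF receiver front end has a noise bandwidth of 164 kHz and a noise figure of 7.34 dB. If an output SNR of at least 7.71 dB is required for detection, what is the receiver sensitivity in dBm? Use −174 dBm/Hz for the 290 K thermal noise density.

−106.8 dBm

Sensitivity = −174 + 10 log₁₀(B) + NF + SNR_min
= −174 + 52.15 + 7.34 + 7.71
= −106.80 dBm → −106.8 dBm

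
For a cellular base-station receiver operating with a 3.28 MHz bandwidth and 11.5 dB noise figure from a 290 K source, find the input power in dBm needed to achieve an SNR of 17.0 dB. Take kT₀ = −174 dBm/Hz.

Sensitivity = −174 + 10 log₁₀(B) + NF + SNR_min
= −174 + 65.16 + 11.5 + 17.0
= −80.34 dBm → −80.3 dBm

−80.3 dBm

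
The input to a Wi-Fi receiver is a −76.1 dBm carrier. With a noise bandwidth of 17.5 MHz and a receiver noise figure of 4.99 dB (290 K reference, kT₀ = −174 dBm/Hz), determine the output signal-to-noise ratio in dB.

Noise floor: N = −174 + 10 log₁₀(B) + NF
10 log₁₀(1.75×10⁷) = 72.43 dB
N = −174 + 72.43 + 4.99 = −96.58 dBm
SNR = P_sig − N = −76.1 − (−96.58) = 20.48 dB → 20.5 dB

20.5 dB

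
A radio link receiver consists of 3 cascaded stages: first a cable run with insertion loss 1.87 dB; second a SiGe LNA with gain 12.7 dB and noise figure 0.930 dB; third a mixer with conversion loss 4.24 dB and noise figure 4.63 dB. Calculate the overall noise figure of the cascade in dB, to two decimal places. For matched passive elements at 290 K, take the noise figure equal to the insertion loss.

Convert to linear (a loss of L dB is a gain of −L dB): F_i = 10^(NF_i/10), G_i = 10^(G_i,dB/10)
  Stage 1: F_1 = 10^(1.87/10) = 1.538, G_1 = 10^(−1.87/10) = 0.6501
  Stage 2: F_2 = 10^(0.930/10) = 1.239, G_2 = 10^(12.7/10) = 18.62
  Stage 3: F_3 = 10^(4.63/10) = 2.904, G_3 = 10^(−4.24/10) = 0.3767
Friis cascade:
  F = 1.538 + (1.239 − 1)/0.6501 + (2.904 − 1)/12.11 = 2.063
NF = 10 log₁₀(2.063) = 3.14 dB

3.14 dB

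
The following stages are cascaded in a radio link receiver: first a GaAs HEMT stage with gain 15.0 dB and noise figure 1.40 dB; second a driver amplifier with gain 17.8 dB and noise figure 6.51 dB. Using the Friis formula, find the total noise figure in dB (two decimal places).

Convert to linear (a loss of L dB is a gain of −L dB): F_i = 10^(NF_i/10), G_i = 10^(G_i,dB/10)
  Stage 1: F_1 = 10^(1.40/10) = 1.380, G_1 = 10^(15.0/10) = 31.62
  Stage 2: F_2 = 10^(6.51/10) = 4.477, G_2 = 10^(17.8/10) = 60.26
Friis cascade:
  F = 1.380 + (4.477 − 1)/31.62 = 1.490
NF = 10 log₁₀(1.490) = 1.73 dB

1.73 dB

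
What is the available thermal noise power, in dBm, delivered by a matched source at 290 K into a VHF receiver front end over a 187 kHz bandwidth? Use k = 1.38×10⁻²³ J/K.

−121.3 dBm

P_n = kTB = 1.38×10⁻²³ × 290 × 1.87×10⁵ = 7.48×10⁻¹⁶ W
In dBm: 10 log₁₀(7.48×10⁻¹⁶ / 10⁻³) = −121.3 dBm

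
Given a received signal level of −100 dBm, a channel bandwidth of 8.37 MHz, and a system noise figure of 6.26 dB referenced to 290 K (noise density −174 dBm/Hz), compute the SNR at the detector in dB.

−1.5 dB

Noise floor: N = −174 + 10 log₁₀(B) + NF
10 log₁₀(8.37×10⁶) = 69.23 dB
N = −174 + 69.23 + 6.26 = −98.51 dBm
SNR = P_sig − N = −100 − (−98.51) = −1.49 dB → −1.5 dB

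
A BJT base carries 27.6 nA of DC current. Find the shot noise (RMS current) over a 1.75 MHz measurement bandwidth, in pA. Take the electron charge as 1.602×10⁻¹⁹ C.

124 pA

I_n = √(2qI·B)
2qI·B = 2 × 1.602×10⁻¹⁹ × 2.76×10⁻⁸ × 1.75×10⁶ = 1.55×10⁻²⁰ A²
I_n = √(1.55×10⁻²⁰) = 1.24×10⁻¹⁰ A = 124 pA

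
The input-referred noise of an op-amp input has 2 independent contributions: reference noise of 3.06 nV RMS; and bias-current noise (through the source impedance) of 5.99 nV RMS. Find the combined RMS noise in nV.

Uncorrelated sources add in power (mean-square): V_tot = √(ΣV_i²)
V_tot = √[(3.06×10⁻⁹)² + (5.99×10⁻⁹)²] = 6.73×10⁻⁹ V = 6.73 nV

6.73 nV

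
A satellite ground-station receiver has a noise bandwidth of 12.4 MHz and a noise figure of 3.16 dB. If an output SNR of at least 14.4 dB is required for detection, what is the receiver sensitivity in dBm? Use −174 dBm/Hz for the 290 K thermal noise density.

Sensitivity = −174 + 10 log₁₀(B) + NF + SNR_min
= −174 + 70.93 + 3.16 + 14.4
= −85.51 dBm → −85.5 dBm

−85.5 dBm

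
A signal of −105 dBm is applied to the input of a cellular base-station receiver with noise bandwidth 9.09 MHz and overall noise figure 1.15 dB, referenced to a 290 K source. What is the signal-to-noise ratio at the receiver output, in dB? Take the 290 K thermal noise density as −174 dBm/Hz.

−1.7 dB

Noise floor: N = −174 + 10 log₁₀(B) + NF
10 log₁₀(9.09×10⁶) = 69.59 dB
N = −174 + 69.59 + 1.15 = −103.26 dBm
SNR = P_sig − N = −105 − (−103.26) = −1.74 dB → −1.7 dB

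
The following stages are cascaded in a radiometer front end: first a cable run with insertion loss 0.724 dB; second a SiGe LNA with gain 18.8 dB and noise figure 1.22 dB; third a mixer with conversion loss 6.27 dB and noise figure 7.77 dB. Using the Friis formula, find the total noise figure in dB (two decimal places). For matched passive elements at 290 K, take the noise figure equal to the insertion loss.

2.15 dB

Convert to linear (a loss of L dB is a gain of −L dB): F_i = 10^(NF_i/10), G_i = 10^(G_i,dB/10)
  Stage 1: F_1 = 10^(0.724/10) = 1.181, G_1 = 10^(−0.724/10) = 0.8464
  Stage 2: F_2 = 10^(1.22/10) = 1.324, G_2 = 10^(18.8/10) = 75.86
  Stage 3: F_3 = 10^(7.77/10) = 5.984, G_3 = 10^(−6.27/10) = 0.2360
Friis cascade:
  F = 1.181 + (1.324 − 1)/0.8464 + (5.984 − 1)/64.21 = 1.642
NF = 10 log₁₀(1.642) = 2.15 dB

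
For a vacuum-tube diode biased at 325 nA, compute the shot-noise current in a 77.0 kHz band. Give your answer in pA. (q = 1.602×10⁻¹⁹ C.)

89.5 pA

I_n = √(2qI·B)
2qI·B = 2 × 1.602×10⁻¹⁹ × 3.25×10⁻⁷ × 7.70×10⁴ = 8.02×10⁻²¹ A²
I_n = √(8.02×10⁻²¹) = 8.95×10⁻¹¹ A = 89.5 pA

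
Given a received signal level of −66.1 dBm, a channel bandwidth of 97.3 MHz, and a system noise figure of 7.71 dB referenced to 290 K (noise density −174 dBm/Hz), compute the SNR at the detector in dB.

Noise floor: N = −174 + 10 log₁₀(B) + NF
10 log₁₀(9.73×10⁷) = 79.88 dB
N = −174 + 79.88 + 7.71 = −86.41 dBm
SNR = P_sig − N = −66.1 − (−86.41) = 20.31 dB → 20.3 dB

20.3 dB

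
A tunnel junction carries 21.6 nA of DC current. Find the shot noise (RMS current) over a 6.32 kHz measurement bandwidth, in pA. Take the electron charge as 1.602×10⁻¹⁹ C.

I_n = √(2qI·B)
2qI·B = 2 × 1.602×10⁻¹⁹ × 2.16×10⁻⁸ × 6.32×10³ = 4.37×10⁻²³ A²
I_n = √(4.37×10⁻²³) = 6.61×10⁻¹² A = 6.61 pA

6.61 pA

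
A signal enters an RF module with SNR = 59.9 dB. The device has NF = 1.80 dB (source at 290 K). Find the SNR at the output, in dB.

By definition F = SNR_in/SNR_out, so in dB: SNR_out = SNR_in − NF
SNR_out = 59.9 − 1.80 = 58.10 dB

58.10 dB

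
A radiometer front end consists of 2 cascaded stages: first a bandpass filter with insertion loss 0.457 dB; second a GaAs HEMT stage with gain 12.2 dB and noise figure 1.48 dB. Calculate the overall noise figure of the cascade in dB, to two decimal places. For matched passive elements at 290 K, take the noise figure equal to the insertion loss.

1.94 dB

Convert to linear (a loss of L dB is a gain of −L dB): F_i = 10^(NF_i/10), G_i = 10^(G_i,dB/10)
  Stage 1: F_1 = 10^(0.457/10) = 1.111, G_1 = 10^(−0.457/10) = 0.9001
  Stage 2: F_2 = 10^(1.48/10) = 1.406, G_2 = 10^(12.2/10) = 16.60
Friis cascade:
  F = 1.111 + (1.406 − 1)/0.9001 = 1.562
NF = 10 log₁₀(1.562) = 1.94 dB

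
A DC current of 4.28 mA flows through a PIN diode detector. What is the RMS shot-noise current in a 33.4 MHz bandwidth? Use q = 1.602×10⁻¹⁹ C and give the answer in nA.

I_n = √(2qI·B)
2qI·B = 2 × 1.602×10⁻¹⁹ × 4.28×10⁻³ × 3.34×10⁷ = 4.58×10⁻¹⁴ A²
I_n = √(4.58×10⁻¹⁴) = 2.14×10⁻⁷ A = 214 nA

214 nA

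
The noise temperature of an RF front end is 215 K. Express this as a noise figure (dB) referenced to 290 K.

F = 1 + T_e/T₀ = 1 + 215/290 = 1.74138
NF = 10 log₁₀(1.74138) = 2.41 dB

2.41 dB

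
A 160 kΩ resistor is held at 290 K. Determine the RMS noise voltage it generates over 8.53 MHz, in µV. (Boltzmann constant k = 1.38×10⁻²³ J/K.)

148 µV

V_n = √(4kTRB)
4kTRB = 4 × 1.38×10⁻²³ × 290 × 1.60×10⁵ × 8.53×10⁶ = 2.18×10⁻⁸ V²
V_n = √(2.18×10⁻⁸) = 1.48×10⁻⁴ V = 148 µV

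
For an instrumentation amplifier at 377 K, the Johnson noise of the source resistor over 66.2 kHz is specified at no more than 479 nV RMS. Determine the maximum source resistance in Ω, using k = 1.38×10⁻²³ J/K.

167 Ω

Johnson–Nyquist: V_n = √(4kTRB) ⇒ R = V_n² / (4kTB)
4kTB = 4 × 1.38×10⁻²³ × 377 × 6.62×10⁴ = 1.38×10⁻¹⁵
R = (4.79×10⁻⁷)² / 1.38×10⁻¹⁵ = 1.67×10² Ω = 167 Ω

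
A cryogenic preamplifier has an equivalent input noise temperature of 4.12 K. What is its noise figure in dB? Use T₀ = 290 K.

0.061 dB

F = 1 + T_e/T₀ = 1 + 4.12/290 = 1.01421
NF = 10 log₁₀(1.01421) = 0.061 dB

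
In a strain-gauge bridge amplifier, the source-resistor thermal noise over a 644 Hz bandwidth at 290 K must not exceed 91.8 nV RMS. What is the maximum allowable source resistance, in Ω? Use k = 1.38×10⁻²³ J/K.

Johnson–Nyquist: V_n = √(4kTRB) ⇒ R = V_n² / (4kTB)
4kTB = 4 × 1.38×10⁻²³ × 290 × 6.44×10² = 1.03×10⁻¹⁷
R = (9.18×10⁻⁸)² / 1.03×10⁻¹⁷ = 8.17×10² Ω = 817 Ω

817 Ω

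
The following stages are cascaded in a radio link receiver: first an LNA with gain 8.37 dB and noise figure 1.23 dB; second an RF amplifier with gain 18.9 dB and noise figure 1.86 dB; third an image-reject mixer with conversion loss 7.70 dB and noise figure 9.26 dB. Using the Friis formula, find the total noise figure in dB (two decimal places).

1.52 dB

Convert to linear (a loss of L dB is a gain of −L dB): F_i = 10^(NF_i/10), G_i = 10^(G_i,dB/10)
  Stage 1: F_1 = 10^(1.23/10) = 1.327, G_1 = 10^(8.37/10) = 6.871
  Stage 2: F_2 = 10^(1.86/10) = 1.535, G_2 = 10^(18.9/10) = 77.62
  Stage 3: F_3 = 10^(9.26/10) = 8.433, G_3 = 10^(−7.70/10) = 0.1698
Friis cascade:
  F = 1.327 + (1.535 − 1)/6.871 + (8.433 − 1)/533.3 = 1.419
NF = 10 log₁₀(1.419) = 1.52 dB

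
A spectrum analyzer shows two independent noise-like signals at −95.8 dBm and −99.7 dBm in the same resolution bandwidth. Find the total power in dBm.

Convert to linear, add, convert back:
P₁ = 2.63×10⁻¹³ W, P₂ = 1.07×10⁻¹³ W
P_tot = 3.70×10⁻¹³ W → 10 log₁₀(P_tot / 10⁻³) = −94.3 dBm

−94.3 dBm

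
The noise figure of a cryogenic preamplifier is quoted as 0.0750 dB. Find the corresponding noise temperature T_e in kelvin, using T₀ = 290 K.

F = 10^(0.0750/10) = 1.01742
T_e = (F − 1)·T₀ = (1.01742 − 1) × 290 = 5.05 K

5.05 K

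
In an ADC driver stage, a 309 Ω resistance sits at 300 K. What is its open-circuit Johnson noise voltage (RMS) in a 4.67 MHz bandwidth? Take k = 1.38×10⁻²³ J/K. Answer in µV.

4.89 µV

V_n = √(4kTRB)
4kTRB = 4 × 1.38×10⁻²³ × 300 × 3.09×10² × 4.67×10⁶ = 2.39×10⁻¹¹ V²
V_n = √(2.39×10⁻¹¹) = 4.89×10⁻⁶ V = 4.89 µV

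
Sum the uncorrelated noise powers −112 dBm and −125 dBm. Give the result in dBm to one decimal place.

−111.8 dBm

Convert to linear, add, convert back:
P₁ = 6.31×10⁻¹⁵ W, P₂ = 3.16×10⁻¹⁶ W
P_tot = 6.63×10⁻¹⁵ W → 10 log₁₀(P_tot / 10⁻³) = −111.8 dBm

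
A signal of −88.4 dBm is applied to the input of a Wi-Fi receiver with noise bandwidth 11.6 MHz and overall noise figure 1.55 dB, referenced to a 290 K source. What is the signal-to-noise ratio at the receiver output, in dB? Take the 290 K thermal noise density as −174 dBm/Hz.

13.4 dB

Noise floor: N = −174 + 10 log₁₀(B) + NF
10 log₁₀(1.16×10⁷) = 70.64 dB
N = −174 + 70.64 + 1.55 = −101.81 dBm
SNR = P_sig − N = −88.4 − (−101.81) = 13.41 dB → 13.4 dB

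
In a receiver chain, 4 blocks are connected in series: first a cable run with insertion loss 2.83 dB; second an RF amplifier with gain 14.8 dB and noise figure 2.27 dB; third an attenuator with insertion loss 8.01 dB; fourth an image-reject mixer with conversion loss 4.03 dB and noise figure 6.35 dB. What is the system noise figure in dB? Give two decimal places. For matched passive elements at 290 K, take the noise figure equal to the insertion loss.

Convert to linear (a loss of L dB is a gain of −L dB): F_i = 10^(NF_i/10), G_i = 10^(G_i,dB/10)
  Stage 1: F_1 = 10^(2.83/10) = 1.919, G_1 = 10^(−2.83/10) = 0.5212
  Stage 2: F_2 = 10^(2.27/10) = 1.687, G_2 = 10^(14.8/10) = 30.20
  Stage 3: F_3 = 10^(8.01/10) = 6.324, G_3 = 10^(−8.01/10) = 0.1581
  Stage 4: F_4 = 10^(6.35/10) = 4.315, G_4 = 10^(−4.03/10) = 0.3954
Friis cascade:
  F = 1.919 + (1.687 − 1)/0.5212 + (6.324 − 1)/15.74 + (4.315 − 1)/2.489 = 4.906
NF = 10 log₁₀(4.906) = 6.91 dB

6.91 dB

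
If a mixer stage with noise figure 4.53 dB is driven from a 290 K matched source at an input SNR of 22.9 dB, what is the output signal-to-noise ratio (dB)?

18.37 dB

By definition F = SNR_in/SNR_out, so in dB: SNR_out = SNR_in − NF
SNR_out = 22.9 − 4.53 = 18.37 dB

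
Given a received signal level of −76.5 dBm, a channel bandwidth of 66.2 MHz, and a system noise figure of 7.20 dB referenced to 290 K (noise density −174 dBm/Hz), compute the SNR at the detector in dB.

12.1 dB

Noise floor: N = −174 + 10 log₁₀(B) + NF
10 log₁₀(6.62×10⁷) = 78.21 dB
N = −174 + 78.21 + 7.20 = −88.59 dBm
SNR = P_sig − N = −76.5 − (−88.59) = 12.09 dB → 12.1 dB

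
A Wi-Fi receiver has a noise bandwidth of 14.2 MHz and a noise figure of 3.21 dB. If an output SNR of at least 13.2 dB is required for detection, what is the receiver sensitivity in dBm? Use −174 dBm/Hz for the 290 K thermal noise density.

Sensitivity = −174 + 10 log₁₀(B) + NF + SNR_min
= −174 + 71.52 + 3.21 + 13.2
= −86.07 dBm → −86.1 dBm

−86.1 dBm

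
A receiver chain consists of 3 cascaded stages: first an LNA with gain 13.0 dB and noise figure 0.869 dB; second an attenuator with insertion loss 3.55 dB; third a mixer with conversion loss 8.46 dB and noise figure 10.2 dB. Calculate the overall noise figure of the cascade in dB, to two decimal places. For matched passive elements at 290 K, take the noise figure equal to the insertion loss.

3.73 dB

Convert to linear (a loss of L dB is a gain of −L dB): F_i = 10^(NF_i/10), G_i = 10^(G_i,dB/10)
  Stage 1: F_1 = 10^(0.869/10) = 1.222, G_1 = 10^(13.0/10) = 19.95
  Stage 2: F_2 = 10^(3.55/10) = 2.265, G_2 = 10^(−3.55/10) = 0.4416
  Stage 3: F_3 = 10^(10.2/10) = 10.47, G_3 = 10^(−8.46/10) = 0.1426
Friis cascade:
  F = 1.222 + (2.265 − 1)/19.95 + (10.47 − 1)/8.810 = 2.360
NF = 10 log₁₀(2.360) = 3.73 dB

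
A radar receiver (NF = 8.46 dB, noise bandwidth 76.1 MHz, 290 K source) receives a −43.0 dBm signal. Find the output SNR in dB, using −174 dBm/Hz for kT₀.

Noise floor: N = −174 + 10 log₁₀(B) + NF
10 log₁₀(7.61×10⁷) = 78.81 dB
N = −174 + 78.81 + 8.46 = −86.73 dBm
SNR = P_sig − N = −43.0 − (−86.73) = 43.73 dB → 43.7 dB

43.7 dB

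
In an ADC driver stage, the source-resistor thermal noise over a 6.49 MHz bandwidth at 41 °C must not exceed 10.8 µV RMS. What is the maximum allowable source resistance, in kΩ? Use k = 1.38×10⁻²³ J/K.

T = 41 °C + 273.15 = 314.15 K
Johnson–Nyquist: V_n = √(4kTRB) ⇒ R = V_n² / (4kTB)
4kTB = 4 × 1.38×10⁻²³ × 314.15 × 6.49×10⁶ = 1.13×10⁻¹³
R = (1.08×10⁻⁵)² / 1.13×10⁻¹³ = 1.04×10³ Ω = 1.04 kΩ

1.04 kΩ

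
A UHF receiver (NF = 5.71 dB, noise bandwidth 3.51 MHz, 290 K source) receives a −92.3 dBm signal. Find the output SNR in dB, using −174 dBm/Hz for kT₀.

Noise floor: N = −174 + 10 log₁₀(B) + NF
10 log₁₀(3.51×10⁶) = 65.45 dB
N = −174 + 65.45 + 5.71 = −102.84 dBm
SNR = P_sig − N = −92.3 − (−102.84) = 10.54 dB → 10.5 dB

10.5 dB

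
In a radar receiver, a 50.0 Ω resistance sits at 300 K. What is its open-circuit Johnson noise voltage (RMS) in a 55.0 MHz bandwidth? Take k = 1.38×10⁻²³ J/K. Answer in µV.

6.75 µV

V_n = √(4kTRB)
4kTRB = 4 × 1.38×10⁻²³ × 300 × 5.00×10¹ × 5.50×10⁷ = 4.55×10⁻¹¹ V²
V_n = √(4.55×10⁻¹¹) = 6.75×10⁻⁶ V = 6.75 µV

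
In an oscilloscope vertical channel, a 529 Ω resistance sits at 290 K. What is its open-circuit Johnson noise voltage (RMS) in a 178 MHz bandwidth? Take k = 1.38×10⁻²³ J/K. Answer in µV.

V_n = √(4kTRB)
4kTRB = 4 × 1.38×10⁻²³ × 290 × 5.29×10² × 1.78×10⁸ = 1.51×10⁻⁹ V²
V_n = √(1.51×10⁻⁹) = 3.88×10⁻⁵ V = 38.8 µV

38.8 µV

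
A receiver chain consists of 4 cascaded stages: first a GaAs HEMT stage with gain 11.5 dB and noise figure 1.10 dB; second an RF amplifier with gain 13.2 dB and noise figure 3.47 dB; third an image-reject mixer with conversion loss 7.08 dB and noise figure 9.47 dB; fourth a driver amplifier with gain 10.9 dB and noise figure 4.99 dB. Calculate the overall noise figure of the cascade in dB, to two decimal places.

Convert to linear (a loss of L dB is a gain of −L dB): F_i = 10^(NF_i/10), G_i = 10^(G_i,dB/10)
  Stage 1: F_1 = 10^(1.10/10) = 1.288, G_1 = 10^(11.5/10) = 14.13
  Stage 2: F_2 = 10^(3.47/10) = 2.223, G_2 = 10^(13.2/10) = 20.89
  Stage 3: F_3 = 10^(9.47/10) = 8.851, G_3 = 10^(−7.08/10) = 0.1959
  Stage 4: F_4 = 10^(4.99/10) = 3.155, G_4 = 10^(10.9/10) = 12.30
Friis cascade:
  F = 1.288 + (2.223 − 1)/14.13 + (8.851 − 1)/295.1 + (3.155 − 1)/57.81 = 1.439
NF = 10 log₁₀(1.439) = 1.58 dB

1.58 dB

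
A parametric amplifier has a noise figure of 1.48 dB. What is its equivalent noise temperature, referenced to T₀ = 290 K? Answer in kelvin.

F = 10^(1.48/10) = 1.40605
T_e = (F − 1)·T₀ = (1.40605 − 1) × 290 = 118 K

118 K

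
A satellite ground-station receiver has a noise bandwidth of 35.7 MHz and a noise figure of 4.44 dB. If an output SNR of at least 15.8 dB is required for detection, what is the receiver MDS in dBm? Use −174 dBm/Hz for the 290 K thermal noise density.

−78.2 dBm

Sensitivity = −174 + 10 log₁₀(B) + NF + SNR_min
= −174 + 75.53 + 4.44 + 15.8
= −78.23 dBm → −78.2 dBm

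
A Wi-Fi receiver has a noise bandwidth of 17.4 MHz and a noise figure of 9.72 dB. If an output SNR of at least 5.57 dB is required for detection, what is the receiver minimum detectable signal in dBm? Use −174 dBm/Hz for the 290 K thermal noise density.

Sensitivity = −174 + 10 log₁₀(B) + NF + SNR_min
= −174 + 72.41 + 9.72 + 5.57
= −86.30 dBm → −86.3 dBm

−86.3 dBm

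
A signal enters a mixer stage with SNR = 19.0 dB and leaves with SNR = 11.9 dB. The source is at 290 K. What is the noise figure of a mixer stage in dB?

NF (dB) = SNR_in(dB) − SNR_out(dB) when the source is at T₀
NF = 19.0 − 11.9 = 7.1 dB

7.1 dB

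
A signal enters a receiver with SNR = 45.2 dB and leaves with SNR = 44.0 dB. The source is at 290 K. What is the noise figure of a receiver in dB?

NF (dB) = SNR_in(dB) − SNR_out(dB) when the source is at T₀
NF = 45.2 − 44.0 = 1.2 dB

1.2 dB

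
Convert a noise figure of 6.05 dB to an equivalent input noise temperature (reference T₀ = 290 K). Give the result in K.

F = 10^(6.05/10) = 4.02717
T_e = (F − 1)·T₀ = (4.02717 − 1) × 290 = 878 K

878 K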